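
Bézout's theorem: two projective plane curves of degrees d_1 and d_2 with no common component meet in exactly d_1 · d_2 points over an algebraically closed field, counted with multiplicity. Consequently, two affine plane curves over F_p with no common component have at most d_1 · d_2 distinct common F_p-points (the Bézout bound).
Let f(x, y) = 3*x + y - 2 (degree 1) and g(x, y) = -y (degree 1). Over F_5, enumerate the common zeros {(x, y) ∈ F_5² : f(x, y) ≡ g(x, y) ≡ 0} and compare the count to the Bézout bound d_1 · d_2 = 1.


Common zeros: {(4, 0)}; count = 1; Bézout bound = 1.

deg(f) = 1, deg(g) = 1, so Bézout bound = 1.
Scan x ∈ F_5. For each x, list the y ∈ F_5 with f(x, y) ≡ 0 and those with g(x, y) ≡ 0 (mod 5); the common zeros in that column are the intersection.
  x = 0: f ≡ 0 at y ∈ {2}; g ≡ 0 at y ∈ {0}; common: ∅.
  x = 1: f ≡ 0 at y ∈ {4}; g ≡ 0 at y ∈ {0}; common: ∅.
  x = 2: f ≡ 0 at y ∈ {1}; g ≡ 0 at y ∈ {0}; common: ∅.
  x = 3: f ≡ 0 at y ∈ {3}; g ≡ 0 at y ∈ {0}; common: ∅.
  x = 4: f ≡ 0 at y ∈ {0}; g ≡ 0 at y ∈ {0}; common: {0}.
Collecting: common zeros = {(4, 0)}, so the count is 1.
Comparison with the Bézout bound: 1 ≤ 1 = deg(f)·deg(g), as expected for curves with no common component (the bound is attained).


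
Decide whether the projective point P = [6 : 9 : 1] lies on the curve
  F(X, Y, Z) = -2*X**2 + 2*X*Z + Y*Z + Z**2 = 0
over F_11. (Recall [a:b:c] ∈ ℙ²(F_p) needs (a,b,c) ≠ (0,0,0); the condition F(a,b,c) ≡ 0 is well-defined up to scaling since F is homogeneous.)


F(6,9,1) ≡ 5 (mod 11); P is NOT on the curve.

Evaluate F(6, 9, 1) term-by-term (mod 11).
  -2*X**2 ↦ -2·36·1·1 = -72
  2*X*Z ↦ 2·6·1·1 = 12
  Y*Z ↦ 1·1·9·1 = 9
  Z**2 ↦ 1·1·1·1 = 1
Sum: F(6, 9, 1) = (-72) + (12) + (9) + (1) = -50.
Reducing mod 11: -50 ≡ 5 (mod 11).
Since F(a, b, c) ≡ 5 ≠ 0 (mod 11), P does NOT lie on the curve.


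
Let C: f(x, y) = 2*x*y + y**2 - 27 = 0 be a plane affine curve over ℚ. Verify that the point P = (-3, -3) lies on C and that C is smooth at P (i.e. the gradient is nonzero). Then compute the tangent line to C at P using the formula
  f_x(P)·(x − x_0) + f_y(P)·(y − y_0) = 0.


Tangent line at P: -6*x - 12*y - 54 = 0.

Step 1: f(-3, -3) = 0, so P lies on C.
Step 2: partial derivatives
  f_x(x, y) = 2*y, f_y(x, y) = 2*x + 2*y.
  f_x(P) = -6, f_y(P) = -12 (gradient nonzero, so P is smooth).
Step 3: tangent line at P: -6·(x − -3) + -12·(y − -3) = 0.
Expanding: -6*x - 12*y - 54 = 0.


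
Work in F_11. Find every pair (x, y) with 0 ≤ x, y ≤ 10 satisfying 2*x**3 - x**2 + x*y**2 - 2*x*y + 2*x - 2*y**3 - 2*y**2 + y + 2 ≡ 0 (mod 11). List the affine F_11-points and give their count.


Affine F_11-points: {(0, 4), (1, 4), (1, 5), (1, 7), (5, 4), (7, 3), (7, 7), (7, 9), (8, 5), (8, 10), (9, 0), (9, 2), (9, 7)}; count = 13.

For each of the 121 pairs (x, y) ∈ F_11², evaluate f(x, y) mod 11. Record the zeros.
  x = 0: [0↦2, 1↦10, 2↦2, 3↦10, 4↦0, 5↦4, 6↦10, 7↦6, 8↦2, 9↦8, 10↦1]  zeros at y ∈ {4}
  x = 1: [0↦5, 1↦1, 2↦5, 3↦5, 4↦0, 5↦0, 6↦4, 7↦0, 8↦9, 9↦8, 10↦7]  zeros at y ∈ {4, 5, 7}
  x = 2: [0↦7, 1↦2, 2↦7, 3↦10, 4↦10, 5↦6, 6↦8, 7↦4, 8↦4, 9↦7, 10↦1]  zeros at y ∈ ∅
  x = 3: [0↦9, 1↦3, 2↦9, 3↦4, 4↦9, 5↦1, 6↦1, 7↦8, 8↦10, 9↦6, 10↦6]  zeros at y ∈ ∅
  x = 4: [0↦1, 1↦5, 2↦1, 3↦10, 4↦9, 5↦8, 6↦6, 7↦2, 8↦6, 9↦6, 10↦1]  zeros at y ∈ ∅
  x = 5: [0↦6, 1↦9, 2↦6, 3↦7, 4↦0, 5↦6, 6↦2, 7↦9, 8↦4, 9↦8, 10↦9]  zeros at y ∈ {4}
  x = 6: [0↦3, 1↦5, 2↦3, 3↦7, 4↦5, 5↦7, 6↦1, 7↦8, 8↦5, 9↦2, 10↦9]  zeros at y ∈ ∅
  x = 7: [0↦4, 1↦5, 2↦4, 3↦0, 4↦3, 5↦1, 6↦4, 7↦0, 8↦10, 9↦0, 10↦2]  zeros at y ∈ {3, 7, 9}
  x = 8: [0↦10, 1↦10, 2↦10, 3↦9, 4↦6, 5↦0, 6↦1, 7↦8, 8↦9, 9↦3, 10↦0]  zeros at y ∈ {5, 10}
  x = 9: [0↦0, 1↦10, 2↦0, 3↦2, 4↦4, 5↦5, 6↦4, 7↦0, 8↦3, 9↦1, 10↦4]  zeros at y ∈ {0, 2, 7}
  x = 10: [0↦8, 1↦6, 2↦8, 3↦2, 4↦9, 5↦6, 6↦3, 7↦10, 8↦4, 9↦6, 10↦4]  zeros at y ∈ ∅
Collecting zeros: affine points = {(0, 4), (1, 4), (1, 5), (1, 7), (5, 4), (7, 3), (7, 7), (7, 9), (8, 5), (8, 10), (9, 0), (9, 2), (9, 7)}.
Total count |C(F_11)_aff| = 13.


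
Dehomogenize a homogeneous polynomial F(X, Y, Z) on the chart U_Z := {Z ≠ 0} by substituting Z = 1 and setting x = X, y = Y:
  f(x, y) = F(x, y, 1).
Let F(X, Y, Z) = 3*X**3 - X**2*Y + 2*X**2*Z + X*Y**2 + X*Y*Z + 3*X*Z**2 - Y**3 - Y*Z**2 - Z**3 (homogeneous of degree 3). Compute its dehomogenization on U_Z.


f(x, y) = 3*x**3 - x**2*y + 2*x**2 + x*y**2 + x*y + 3*x - y**3 - y - 1

On U_Z we set Z = 1. Each monomial c·X^i·Y^j·Z^k in F becomes c·x^i·y^j·1^k = c·x^i·y^j.
Substituting Z = 1: F(X, Y, 1) = 3*x**3 - x**2*y + 2*x**2 + x*y**2 + x*y + 3*x - y**3 - y - 1.
Note: deg(f) ≤ deg(F) = 3; strict inequality happens when F is divisible by Z (lost terms).


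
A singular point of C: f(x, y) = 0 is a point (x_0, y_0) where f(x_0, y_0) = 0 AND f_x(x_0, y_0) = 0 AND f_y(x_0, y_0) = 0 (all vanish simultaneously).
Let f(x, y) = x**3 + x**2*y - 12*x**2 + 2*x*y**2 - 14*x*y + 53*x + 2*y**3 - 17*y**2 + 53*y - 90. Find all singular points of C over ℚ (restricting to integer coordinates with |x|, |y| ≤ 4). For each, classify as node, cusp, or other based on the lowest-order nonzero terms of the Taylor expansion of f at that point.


Singular points: {(3, 2)}; classification: node.

Compute partial derivatives:
  f_x = 3*x**2 + 2*x*y - 24*x + 2*y**2 - 14*y + 53.
  f_y = x**2 + 4*x*y - 14*x + 6*y**2 - 34*y + 53.
Scan x_0 ∈ {−4, ..., 4}. For each x_0, f_y(x_0, y) is a polynomial in y; find its integer roots y ∈ {−4, ..., 4}, then test f_x and f at those candidates.
  x = -4: f_y(-4, y) = 6*y**2 - 50*y + 125; no integer root y with |y| ≤ 4.
  x = -3: f_y(-3, y) = 6*y**2 - 46*y + 104; no integer root y with |y| ≤ 4.
  x = -2: f_y(-2, y) = 6*y**2 - 42*y + 85; no integer root y with |y| ≤ 4.
  x = -1: f_y(-1, y) = 6*y**2 - 38*y + 68; no integer root y with |y| ≤ 4.
  x = 0: f_y(0, y) = 6*y**2 - 34*y + 53; no integer root y with |y| ≤ 4.
  x = 1: f_y(1, y) = 6*y**2 - 30*y + 40; no integer root y with |y| ≤ 4.
  x = 2: f_y(2, y) = 6*y**2 - 26*y + 29; no integer root y with |y| ≤ 4.
  x = 3: f_y(3, y) = 6*y**2 - 22*y + 20; vanishes at y ∈ {2}. (3, 2): f_x = 0, f = 0 — SINGULAR.
  x = 4: f_y(4, y) = 6*y**2 - 18*y + 13; no integer root y with |y| ≤ 4.
Only singular point on the grid: (3, 2).
Classify: substitute x = 3 + u, y = 2 + v and expand: f = u**3 + u**2*v - u**2 + 2*u*v**2 + 2*v**3 + v**2.
No constant or linear terms (consistent with a singular point). Quadratic part: -u**2 + v**2. Cubic part: u**3 + u**2*v + 2*u*v**2 + 2*v**3.
The quadratic part v**2 - u**2 = (v − u)(v + u) splits into two distinct linear factors, so there are two distinct tangent lines y − 2 = ±(x − 3) — this is a node (ordinary double point).
Classification: node.


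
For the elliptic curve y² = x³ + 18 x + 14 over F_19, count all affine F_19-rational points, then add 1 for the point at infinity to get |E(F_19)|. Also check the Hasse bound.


Affine points = {(2, 1), (2, 18), (3, 0), (4, 6), (4, 13), (5, 1), (5, 18), (8, 9), (8, 10), (10, 4), (10, 15), (11, 2), (11, 17), (12, 1), (12, 18), (15, 7), (15, 12), (16, 3), (16, 16)}; affine count = 19; |E(F_19)| = 20.

Discriminant check: Δ ∝ 4a³ + 27b² = 4·18³ + 27·14² = 4·5832 + 27·196 ≡ 6 (mod 19). Nonzero ⇒ E is nonsingular.
For each x ∈ F_19, compute rhs = x³ + 18·x + 14 mod 19, then count y ∈ F_19 with y² ≡ rhs.
  x = 0: rhs = 14, matching y values: none (0 points).
  x = 1: rhs = 14, matching y values: none (0 points).
  x = 2: rhs = 1, matching y values: 1, 18 (2 points).
  x = 3: rhs = 0, matching y values: 0 (1 points).
  x = 4: rhs = 17, matching y values: 6, 13 (2 points).
  x = 5: rhs = 1, matching y values: 1, 18 (2 points).
  x = 6: rhs = 15, matching y values: none (0 points).
  x = 7: rhs = 8, matching y values: none (0 points).
  x = 8: rhs = 5, matching y values: 9, 10 (2 points).
  x = 9: rhs = 12, matching y values: none (0 points).
  x = 10: rhs = 16, matching y values: 4, 15 (2 points).
  x = 11: rhs = 4, matching y values: 2, 17 (2 points).
  x = 12: rhs = 1, matching y values: 1, 18 (2 points).
  x = 13: rhs = 13, matching y values: none (0 points).
  x = 14: rhs = 8, matching y values: none (0 points).
  x = 15: rhs = 11, matching y values: 7, 12 (2 points).
  x = 16: rhs = 9, matching y values: 3, 16 (2 points).
  x = 17: rhs = 8, matching y values: none (0 points).
  x = 18: rhs = 14, matching y values: none (0 points).
Total affine count: 19.
Full point count |E(F_19)| = 19 + 1 = 20.
Hasse bound: |20 − (19+1)| = |0| = 0 ≤ 2√19 ≈ 8.7178 ✓.


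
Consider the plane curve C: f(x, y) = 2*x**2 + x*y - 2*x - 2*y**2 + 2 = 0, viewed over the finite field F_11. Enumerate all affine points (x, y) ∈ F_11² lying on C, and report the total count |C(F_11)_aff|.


Affine F_11-points: {(0, 1), (0, 10), (3, 9), (4, 6), (4, 7), (5, 2), (5, 6), (6, 1), (6, 2), (7, 10), (10, 7), (10, 9)}; count = 12.

For each of the 121 pairs (x, y) ∈ F_11², evaluate f(x, y) mod 11. Record the zeros.
  x = 0: [0↦2, 1↦0, 2↦5, 3↦6, 4↦3, 5↦7, 6↦7, 7↦3, 8↦6, 9↦5, 10↦0]  zeros at y ∈ {1, 10}
  x = 1: [0↦2, 1↦1, 2↦7, 3↦9, 4↦7, 5↦1, 6↦2, 7↦10, 8↦3, 9↦3, 10↦10]  zeros at y ∈ ∅
  x = 2: [0↦6, 1↦6, 2↦2, 3↦5, 4↦4, 5↦10, 6↦1, 7↦10, 8↦4, 9↦5, 10↦2]  zeros at y ∈ ∅
  x = 3: [0↦3, 1↦4, 2↦1, 3↦5, 4↦5, 5↦1, 6↦4, 7↦3, 8↦9, 9↦0, 10↦9]  zeros at y ∈ {9}
  x = 4: [0↦4, 1↦6, 2↦4, 3↦9, 4↦10, 5↦7, 6↦0, 7↦0, 8↦7, 9↦10, 10↦9]  zeros at y ∈ {6, 7}
  x = 5: [0↦9, 1↦1, 2↦0, 3↦6, 4↦8, 5↦6, 6↦0, 7↦1, 8↦9, 9↦2, 10↦2]  zeros at y ∈ {2, 6}
  x = 6: [0↦7, 1↦0, 2↦0, 3↦7, 4↦10, 5↦9, 6↦4, 7↦6, 8↦4, 9↦9, 10↦10]  zeros at y ∈ {1, 2}
  x = 7: [0↦9, 1↦3, 2↦4, 3↦1, 4↦5, 5↦5, 6↦1, 7↦4, 8↦3, 9↦9, 10↦0]  zeros at y ∈ {10}
  x = 8: [0↦4, 1↦10, 2↦1, 3↦10, 4↦4, 5↦5, 6↦2, 7↦6, 8↦6, 9↦2, 10↦5]  zeros at y ∈ ∅
  x = 9: [0↦3, 1↦10, 2↦2, 3↦1, 4↦7, 5↦9, 6↦7, 7↦1, 8↦2, 9↦10, 10↦3]  zeros at y ∈ ∅
  x = 10: [0↦6, 1↦3, 2↦7, 3↦7, 4↦3, 5↦6, 6↦5, 7↦0, 8↦2, 9↦0, 10↦5]  zeros at y ∈ {7, 9}
Collecting zeros: affine points = {(0, 1), (0, 10), (3, 9), (4, 6), (4, 7), (5, 2), (5, 6), (6, 1), (6, 2), (7, 10), (10, 7), (10, 9)}.
Total count |C(F_11)_aff| = 12.


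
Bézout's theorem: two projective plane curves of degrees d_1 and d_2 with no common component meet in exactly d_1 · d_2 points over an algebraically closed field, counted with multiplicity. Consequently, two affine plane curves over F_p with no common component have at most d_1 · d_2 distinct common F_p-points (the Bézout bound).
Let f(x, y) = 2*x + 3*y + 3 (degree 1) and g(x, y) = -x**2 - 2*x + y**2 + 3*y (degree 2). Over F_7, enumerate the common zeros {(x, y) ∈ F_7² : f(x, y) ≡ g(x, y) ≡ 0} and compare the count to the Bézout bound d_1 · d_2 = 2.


Common zeros: ∅; count = 0; Bézout bound = 2.

deg(f) = 1, deg(g) = 2, so Bézout bound = 2.
Scan x ∈ F_7. For each x, list the y ∈ F_7 with f(x, y) ≡ 0 and those with g(x, y) ≡ 0 (mod 7); the common zeros in that column are the intersection.
  x = 0: f ≡ 0 at y ∈ {6}; g ≡ 0 at y ∈ {0, 4}; common: ∅.
  x = 1: f ≡ 0 at y ∈ {3}; g ≡ 0 at y ∈ {2}; common: ∅.
  x = 2: f ≡ 0 at y ∈ {0}; g ≡ 0 at y ∈ ∅; common: ∅.
  x = 3: f ≡ 0 at y ∈ {4}; g ≡ 0 at y ∈ ∅; common: ∅.
  x = 4: f ≡ 0 at y ∈ {1}; g ≡ 0 at y ∈ {2}; common: ∅.
  x = 5: f ≡ 0 at y ∈ {5}; g ≡ 0 at y ∈ {0, 4}; common: ∅.
  x = 6: f ≡ 0 at y ∈ {2}; g ≡ 0 at y ∈ ∅; common: ∅.
Collecting: common zeros = ∅, so the count is 0.
Comparison with the Bézout bound: 0 ≤ 2 = deg(f)·deg(g), as expected for curves with no common component (the affine F_7-count falls short of the bound because intersections may lie at infinity, over extension fields, or carry multiplicity).


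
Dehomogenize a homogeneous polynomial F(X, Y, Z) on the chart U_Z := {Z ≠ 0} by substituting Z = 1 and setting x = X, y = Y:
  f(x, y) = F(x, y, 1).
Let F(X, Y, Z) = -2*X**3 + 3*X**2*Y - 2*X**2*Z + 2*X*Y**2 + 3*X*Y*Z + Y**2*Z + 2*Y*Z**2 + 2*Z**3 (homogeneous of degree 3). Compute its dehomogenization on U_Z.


f(x, y) = -2*x**3 + 3*x**2*y - 2*x**2 + 2*x*y**2 + 3*x*y + y**2 + 2*y + 2

On U_Z we set Z = 1. Each monomial c·X^i·Y^j·Z^k in F becomes c·x^i·y^j·1^k = c·x^i·y^j.
Substituting Z = 1: F(X, Y, 1) = -2*x**3 + 3*x**2*y - 2*x**2 + 2*x*y**2 + 3*x*y + y**2 + 2*y + 2.
Note: deg(f) ≤ deg(F) = 3; strict inequality happens when F is divisible by Z (lost terms).


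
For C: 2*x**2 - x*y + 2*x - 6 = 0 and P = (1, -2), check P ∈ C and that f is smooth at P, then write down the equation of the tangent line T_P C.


Tangent line at P: 8*x - y - 10 = 0.

Step 1: f(1, -2) = 0, so P lies on C.
Step 2: partial derivatives
  f_x(x, y) = 4*x - y + 2, f_y(x, y) = -x.
  f_x(P) = 8, f_y(P) = -1 (gradient nonzero, so P is smooth).
Step 3: tangent line at P: 8·(x − 1) + -1·(y − -2) = 0.
Expanding: 8*x - y - 10 = 0.


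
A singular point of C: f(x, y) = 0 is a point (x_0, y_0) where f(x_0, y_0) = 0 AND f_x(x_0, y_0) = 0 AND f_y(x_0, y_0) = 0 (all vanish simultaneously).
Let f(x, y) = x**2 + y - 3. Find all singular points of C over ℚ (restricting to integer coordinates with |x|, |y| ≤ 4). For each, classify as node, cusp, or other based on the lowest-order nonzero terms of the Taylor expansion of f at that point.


No singular points in the scanned grid; C is smooth there.

Compute partial derivatives:
  f_x = 2*x.
  f_y = 1.
f_y = 1 is a nonzero constant, so f_y never vanishes: no point (x, y) can satisfy f = f_x = f_y = 0. In particular no (x, y) ∈ {−4, ..., 4}² is singular; the curve is smooth.


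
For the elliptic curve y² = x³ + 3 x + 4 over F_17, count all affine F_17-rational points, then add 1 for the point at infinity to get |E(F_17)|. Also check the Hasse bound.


Affine points = {(0, 2), (0, 15), (1, 5), (1, 12), (2, 1), (2, 16), (5, 5), (5, 12), (6, 0), (8, 8), (8, 9), (11, 5), (11, 12), (12, 0), (13, 8), (13, 9), (14, 6), (14, 11), (16, 0)}; affine count = 19; |E(F_17)| = 20.

Discriminant check: Δ ∝ 4a³ + 27b² = 4·3³ + 27·4² = 4·27 + 27·16 ≡ 13 (mod 17). Nonzero ⇒ E is nonsingular.
For each x ∈ F_17, compute rhs = x³ + 3·x + 4 mod 17, then count y ∈ F_17 with y² ≡ rhs.
  x = 0: rhs = 4, matching y values: 2, 15 (2 points).
  x = 1: rhs = 8, matching y values: 5, 12 (2 points).
  x = 2: rhs = 1, matching y values: 1, 16 (2 points).
  x = 3: rhs = 6, matching y values: none (0 points).
  x = 4: rhs = 12, matching y values: none (0 points).
  x = 5: rhs = 8, matching y values: 5, 12 (2 points).
  x = 6: rhs = 0, matching y values: 0 (1 points).
  x = 7: rhs = 11, matching y values: none (0 points).
  x = 8: rhs = 13, matching y values: 8, 9 (2 points).
  x = 9: rhs = 12, matching y values: none (0 points).
  x = 10: rhs = 14, matching y values: none (0 points).
  x = 11: rhs = 8, matching y values: 5, 12 (2 points).
  x = 12: rhs = 0, matching y values: 0 (1 points).
  x = 13: rhs = 13, matching y values: 8, 9 (2 points).
  x = 14: rhs = 2, matching y values: 6, 11 (2 points).
  x = 15: rhs = 7, matching y values: none (0 points).
  x = 16: rhs = 0, matching y values: 0 (1 points).
Total affine count: 19.
Full point count |E(F_17)| = 19 + 1 = 20.
Hasse bound: |20 − (17+1)| = |2| = 2 ≤ 2√17 ≈ 8.2462 ✓.


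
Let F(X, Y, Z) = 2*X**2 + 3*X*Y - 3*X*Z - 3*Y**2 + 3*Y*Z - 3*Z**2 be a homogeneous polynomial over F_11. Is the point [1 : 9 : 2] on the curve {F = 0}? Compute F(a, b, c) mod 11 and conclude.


F(1,9,2) ≡ 9 (mod 11); P is NOT on the curve.

Evaluate F(1, 9, 2) term-by-term (mod 11).
  2*X**2 ↦ 2·1·1·1 = 2
  3*X*Y ↦ 3·1·9·1 = 27
  -3*X*Z ↦ -3·1·1·2 = -6
  -3*Y**2 ↦ -3·1·81·1 = -243
  3*Y*Z ↦ 3·1·9·2 = 54
  -3*Z**2 ↦ -3·1·1·4 = -12
Sum: F(1, 9, 2) = (2) + (27) + (-6) + (-243) + (54) + (-12) = -178.
Reducing mod 11: -178 ≡ 9 (mod 11).
Since F(a, b, c) ≡ 9 ≠ 0 (mod 11), P does NOT lie on the curve.


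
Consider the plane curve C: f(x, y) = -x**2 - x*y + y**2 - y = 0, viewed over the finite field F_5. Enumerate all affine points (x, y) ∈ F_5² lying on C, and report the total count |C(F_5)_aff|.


Affine F_5-points: {(0, 0), (0, 1), (2, 4), (4, 1), (4, 4)}; count = 5.

For each of the 25 pairs (x, y) ∈ F_5², evaluate f(x, y) mod 5. Record the zeros.
  x = 0: [0↦0, 1↦0, 2↦2, 3↦1, 4↦2]  zeros at y ∈ {0, 1}
  x = 1: [0↦4, 1↦3, 2↦4, 3↦2, 4↦2]  zeros at y ∈ ∅
  x = 2: [0↦1, 1↦4, 2↦4, 3↦1, 4↦0]  zeros at y ∈ {4}
  x = 3: [0↦1, 1↦3, 2↦2, 3↦3, 4↦1]  zeros at y ∈ ∅
  x = 4: [0↦4, 1↦0, 2↦3, 3↦3, 4↦0]  zeros at y ∈ {1, 4}
Collecting zeros: affine points = {(0, 0), (0, 1), (2, 4), (4, 1), (4, 4)}.
Total count |C(F_5)_aff| = 5.


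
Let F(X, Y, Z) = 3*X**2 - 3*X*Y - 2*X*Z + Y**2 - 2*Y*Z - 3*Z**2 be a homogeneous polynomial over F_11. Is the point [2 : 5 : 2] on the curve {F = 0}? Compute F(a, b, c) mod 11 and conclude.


F(2,5,2) ≡ 0 (mod 11); P is on the curve.

Evaluate F(2, 5, 2) term-by-term (mod 11).
  3*X**2 ↦ 3·4·1·1 = 12
  -3*X*Y ↦ -3·2·5·1 = -30
  -2*X*Z ↦ -2·2·1·2 = -8
  Y**2 ↦ 1·1·25·1 = 25
  -2*Y*Z ↦ -2·1·5·2 = -20
  -3*Z**2 ↦ -3·1·1·4 = -12
Sum: F(2, 5, 2) = (12) + (-30) + (-8) + (25) + (-20) + (-12) = -33.
Reducing mod 11: -33 ≡ 0 (mod 11).
Since F(a, b, c) ≡ 0 (mod 11), P lies on the curve.


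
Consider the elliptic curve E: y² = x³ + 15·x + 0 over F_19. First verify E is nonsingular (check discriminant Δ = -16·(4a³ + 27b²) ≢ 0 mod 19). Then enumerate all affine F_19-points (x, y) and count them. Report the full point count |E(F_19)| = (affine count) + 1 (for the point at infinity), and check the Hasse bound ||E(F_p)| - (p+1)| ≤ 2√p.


Affine points = {(0, 0), (1, 4), (1, 15), (2, 0), (7, 7), (7, 12), (8, 9), (8, 10), (9, 3), (9, 16), (13, 6), (13, 13), (14, 3), (14, 16), (15, 3), (15, 16), (16, 2), (16, 17), (17, 0)}; affine count = 19; |E(F_19)| = 20.

Discriminant check: Δ ∝ 4a³ + 27b² = 4·15³ + 27·0² = 4·3375 + 27·0 ≡ 10 (mod 19). Nonzero ⇒ E is nonsingular.
For each x ∈ F_19, compute rhs = x³ + 15·x + 0 mod 19, then count y ∈ F_19 with y² ≡ rhs.
  x = 0: rhs = 0, matching y values: 0 (1 points).
  x = 1: rhs = 16, matching y values: 4, 15 (2 points).
  x = 2: rhs = 0, matching y values: 0 (1 points).
  x = 3: rhs = 15, matching y values: none (0 points).
  x = 4: rhs = 10, matching y values: none (0 points).
  x = 5: rhs = 10, matching y values: none (0 points).
  x = 6: rhs = 2, matching y values: none (0 points).
  x = 7: rhs = 11, matching y values: 7, 12 (2 points).
  x = 8: rhs = 5, matching y values: 9, 10 (2 points).
  x = 9: rhs = 9, matching y values: 3, 16 (2 points).
  x = 10: rhs = 10, matching y values: none (0 points).
  x = 11: rhs = 14, matching y values: none (0 points).
  x = 12: rhs = 8, matching y values: none (0 points).
  x = 13: rhs = 17, matching y values: 6, 13 (2 points).
  x = 14: rhs = 9, matching y values: 3, 16 (2 points).
  x = 15: rhs = 9, matching y values: 3, 16 (2 points).
  x = 16: rhs = 4, matching y values: 2, 17 (2 points).
  x = 17: rhs = 0, matching y values: 0 (1 points).
  x = 18: rhs = 3, matching y values: none (0 points).
Total affine count: 19.
Full point count |E(F_19)| = 19 + 1 = 20.
Hasse bound: |20 − (19+1)| = |0| = 0 ≤ 2√19 ≈ 8.7178 ✓.


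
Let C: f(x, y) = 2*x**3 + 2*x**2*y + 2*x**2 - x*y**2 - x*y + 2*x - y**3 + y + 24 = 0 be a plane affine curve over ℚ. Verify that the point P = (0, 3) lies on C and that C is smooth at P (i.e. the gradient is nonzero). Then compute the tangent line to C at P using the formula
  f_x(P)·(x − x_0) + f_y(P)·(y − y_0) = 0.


Tangent line at P: -10*x - 26*y + 78 = 0.

Step 1: f(0, 3) = 0, so P lies on C.
Step 2: partial derivatives
  f_x(x, y) = 6*x**2 + 4*x*y + 4*x - y**2 - y + 2, f_y(x, y) = 2*x**2 - 2*x*y - x - 3*y**2 + 1.
  f_x(P) = -10, f_y(P) = -26 (gradient nonzero, so P is smooth).
Step 3: tangent line at P: -10·(x − 0) + -26·(y − 3) = 0.
Expanding: -10*x - 26*y + 78 = 0.


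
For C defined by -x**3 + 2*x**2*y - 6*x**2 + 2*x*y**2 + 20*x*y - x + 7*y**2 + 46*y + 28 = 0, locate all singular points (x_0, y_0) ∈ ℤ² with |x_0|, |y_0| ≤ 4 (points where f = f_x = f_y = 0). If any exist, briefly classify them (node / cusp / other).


Singular points: {(-3, -2)}; classification: node.

Compute partial derivatives:
  f_x = -3*x**2 + 4*x*y - 12*x + 2*y**2 + 20*y - 1.
  f_y = 2*x**2 + 4*x*y + 20*x + 14*y + 46.
Scan x_0 ∈ {−4, ..., 4}. For each x_0, f_y(x_0, y) is a polynomial in y; find its integer roots y ∈ {−4, ..., 4}, then test f_x and f at those candidates.
  x = -4: f_y(-4, y) = -2*y - 2; vanishes at y ∈ {-1}. (-4, -1): f_x = -3 ≠ 0.
  x = -3: f_y(-3, y) = 2*y + 4; vanishes at y ∈ {-2}. (-3, -2): f_x = 0, f = 0 — SINGULAR.
  x = -2: f_y(-2, y) = 6*y + 14; no integer root y with |y| ≤ 4.
  x = -1: f_y(-1, y) = 10*y + 28; no integer root y with |y| ≤ 4.
  x = 0: f_y(0, y) = 14*y + 46; no integer root y with |y| ≤ 4.
  x = 1: f_y(1, y) = 18*y + 68; no integer root y with |y| ≤ 4.
  x = 2: f_y(2, y) = 22*y + 94; no integer root y with |y| ≤ 4.
  x = 3: f_y(3, y) = 26*y + 124; no integer root y with |y| ≤ 4.
  x = 4: f_y(4, y) = 30*y + 158; no integer root y with |y| ≤ 4.
Only singular point on the grid: (-3, -2).
Classify: substitute x = -3 + u, y = -2 + v and expand: f = -u**3 + 2*u**2*v - u**2 + 2*u*v**2 + v**2.
No constant or linear terms (consistent with a singular point). Quadratic part: -u**2 + v**2. Cubic part: -u**3 + 2*u**2*v + 2*u*v**2.
The quadratic part v**2 - u**2 = (v − u)(v + u) splits into two distinct linear factors, so there are two distinct tangent lines y − -2 = ±(x − -3) — this is a node (ordinary double point).
Classification: node.


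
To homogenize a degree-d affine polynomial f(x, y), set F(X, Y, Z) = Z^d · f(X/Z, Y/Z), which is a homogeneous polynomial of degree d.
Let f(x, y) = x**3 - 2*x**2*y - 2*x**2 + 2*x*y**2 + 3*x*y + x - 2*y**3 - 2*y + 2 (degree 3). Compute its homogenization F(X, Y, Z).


F(X, Y, Z) = X**3 - 2*X**2*Y - 2*X**2*Z + 2*X*Y**2 + 3*X*Y*Z + X*Z**2 - 2*Y**3 - 2*Y*Z**2 + 2*Z**3

deg(f) = 3.
Substitute x = X/Z, y = Y/Z into f, then multiply by Z^3.
  monomial 1·x^3·y^0 ↦ 1·X^3·Y^0·Z^0.
  monomial -2·x^2·y^1 ↦ -2·X^2·Y^1·Z^0.
  monomial -2·x^2·y^0 ↦ -2·X^2·Y^0·Z^1.
  monomial 2·x^1·y^2 ↦ 2·X^1·Y^2·Z^0.
  monomial 3·x^1·y^1 ↦ 3·X^1·Y^1·Z^1.
  monomial 1·x^1·y^0 ↦ 1·X^1·Y^0·Z^2.
  monomial -2·x^0·y^3 ↦ -2·X^0·Y^3·Z^0.
  monomial -2·x^0·y^1 ↦ -2·X^0·Y^1·Z^2.
  monomial 2·x^0·y^0 ↦ 2·X^0·Y^0·Z^3.
Collecting: F(X, Y, Z) = X**3 - 2*X**2*Y - 2*X**2*Z + 2*X*Y**2 + 3*X*Y*Z + X*Z**2 - 2*Y**3 - 2*Y*Z**2 + 2*Z**3.


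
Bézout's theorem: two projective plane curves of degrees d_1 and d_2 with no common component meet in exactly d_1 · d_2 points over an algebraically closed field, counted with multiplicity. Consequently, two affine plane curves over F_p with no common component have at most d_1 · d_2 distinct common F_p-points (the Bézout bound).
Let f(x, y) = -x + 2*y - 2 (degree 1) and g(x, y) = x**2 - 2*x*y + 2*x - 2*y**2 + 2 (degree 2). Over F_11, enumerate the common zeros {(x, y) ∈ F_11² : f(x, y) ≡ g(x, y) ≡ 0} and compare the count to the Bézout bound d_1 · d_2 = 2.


Common zeros: {(0, 1), (7, 10)}; count = 2; Bézout bound = 2.

deg(f) = 1, deg(g) = 2, so Bézout bound = 2.
Scan x ∈ F_11. For each x, list the y ∈ F_11 with f(x, y) ≡ 0 and those with g(x, y) ≡ 0 (mod 11); the common zeros in that column are the intersection.
  x = 0: f ≡ 0 at y ∈ {1}; g ≡ 0 at y ∈ {1, 10}; common: {1}.
  x = 1: f ≡ 0 at y ∈ {7}; g ≡ 0 at y ∈ {5}; common: ∅.
  x = 2: f ≡ 0 at y ∈ {2}; g ≡ 0 at y ∈ ∅; common: ∅.
  x = 3: f ≡ 0 at y ∈ {8}; g ≡ 0 at y ∈ ∅; common: ∅.
  x = 4: f ≡ 0 at y ∈ {3}; g ≡ 0 at y ∈ ∅; common: ∅.
  x = 5: f ≡ 0 at y ∈ {9}; g ≡ 0 at y ∈ {3}; common: ∅.
  x = 6: f ≡ 0 at y ∈ {4}; g ≡ 0 at y ∈ {7, 9}; common: ∅.
  x = 7: f ≡ 0 at y ∈ {10}; g ≡ 0 at y ∈ {5, 10}; common: {10}.
  x = 8: f ≡ 0 at y ∈ {5}; g ≡ 0 at y ∈ ∅; common: ∅.
  x = 9: f ≡ 0 at y ∈ {0}; g ≡ 0 at y ∈ ∅; common: ∅.
  x = 10: f ≡ 0 at y ∈ {6}; g ≡ 0 at y ∈ {3, 9}; common: ∅.
Collecting: common zeros = {(0, 1), (7, 10)}, so the count is 2.
Comparison with the Bézout bound: 2 ≤ 2 = deg(f)·deg(g), as expected for curves with no common component (the bound is attained).


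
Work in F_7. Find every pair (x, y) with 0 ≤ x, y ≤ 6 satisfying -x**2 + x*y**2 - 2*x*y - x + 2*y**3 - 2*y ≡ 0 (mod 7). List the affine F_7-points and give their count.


Affine F_7-points: {(0, 0), (0, 1), (0, 6), (1, 3), (1, 4), (2, 6), (3, 2), (3, 5), (4, 5), (5, 1), (6, 0), (6, 4)}; count = 12.

For each of the 49 pairs (x, y) ∈ F_7², evaluate f(x, y) mod 7. Record the zeros.
  x = 0: [0↦0, 1↦0, 2↦5, 3↦6, 4↦1, 5↦2, 6↦0]  zeros at y ∈ {0, 1, 6}
  x = 1: [0↦5, 1↦4, 2↦3, 3↦0, 4↦0, 5↦1, 6↦1]  zeros at y ∈ {3, 4}
  x = 2: [0↦1, 1↦6, 2↦6, 3↦6, 4↦4, 5↦5, 6↦0]  zeros at y ∈ {6}
  x = 3: [0↦2, 1↦6, 2↦0, 3↦3, 4↦6, 5↦0, 6↦4]  zeros at y ∈ {2, 5}
  x = 4: [0↦1, 1↦4, 2↦6, 3↦5, 4↦6, 5↦0, 6↦6]  zeros at y ∈ {5}
  x = 5: [0↦5, 1↦0, 2↦3, 3↦5, 4↦4, 5↦5, 6↦6]  zeros at y ∈ {1}
  x = 6: [0↦0, 1↦1, 2↦5, 3↦3, 4↦0, 5↦1, 6↦4]  zeros at y ∈ {0, 4}
Collecting zeros: affine points = {(0, 0), (0, 1), (0, 6), (1, 3), (1, 4), (2, 6), (3, 2), (3, 5), (4, 5), (5, 1), (6, 0), (6, 4)}.
Total count |C(F_7)_aff| = 12.


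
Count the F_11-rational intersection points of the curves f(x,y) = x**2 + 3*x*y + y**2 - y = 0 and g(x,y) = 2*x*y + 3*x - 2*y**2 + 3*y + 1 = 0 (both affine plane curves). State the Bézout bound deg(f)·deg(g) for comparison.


Common zeros: {(9, 9)}; count = 1; Bézout bound = 4.

deg(f) = 2, deg(g) = 2, so Bézout bound = 4.
Scan x ∈ F_11. For each x, list the y ∈ F_11 with f(x, y) ≡ 0 and those with g(x, y) ≡ 0 (mod 11); the common zeros in that column are the intersection.
  x = 0: f ≡ 0 at y ∈ {0, 1}; g ≡ 0 at y ∈ ∅; common: ∅.
  x = 1: f ≡ 0 at y ∈ {10}; g ≡ 0 at y ∈ ∅; common: ∅.
  x = 2: f ≡ 0 at y ∈ {7, 10}; g ≡ 0 at y ∈ ∅; common: ∅.
  x = 3: f ≡ 0 at y ∈ ∅; g ≡ 0 at y ∈ ∅; common: ∅.
  x = 4: f ≡ 0 at y ∈ ∅; g ≡ 0 at y ∈ {1, 10}; common: ∅.
  x = 5: f ≡ 0 at y ∈ ∅; g ≡ 0 at y ∈ {6}; common: ∅.
  x = 6: f ≡ 0 at y ∈ ∅; g ≡ 0 at y ∈ {5, 8}; common: ∅.
  x = 7: f ≡ 0 at y ∈ ∅; g ≡ 0 at y ∈ {0, 3}; common: ∅.
  x = 8: f ≡ 0 at y ∈ {1, 9}; g ≡ 0 at y ∈ {2}; common: ∅.
  x = 9: f ≡ 0 at y ∈ {9}; g ≡ 0 at y ∈ {7, 9}; common: {9}.
  x = 10: f ≡ 0 at y ∈ {7, 8}; g ≡ 0 at y ∈ ∅; common: ∅.
Collecting: common zeros = {(9, 9)}, so the count is 1.
Comparison with the Bézout bound: 1 ≤ 4 = deg(f)·deg(g), as expected for curves with no common component (the affine F_11-count falls short of the bound because intersections may lie at infinity, over extension fields, or carry multiplicity).


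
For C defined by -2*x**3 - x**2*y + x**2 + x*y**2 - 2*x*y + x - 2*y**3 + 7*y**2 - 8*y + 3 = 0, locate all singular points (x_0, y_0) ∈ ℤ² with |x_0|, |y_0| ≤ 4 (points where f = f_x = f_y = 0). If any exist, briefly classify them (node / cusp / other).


Singular points: {(0, 1)}; classification: cusp.

Compute partial derivatives:
  f_x = -6*x**2 - 2*x*y + 2*x + y**2 - 2*y + 1.
  f_y = -x**2 + 2*x*y - 2*x - 6*y**2 + 14*y - 8.
Scan x_0 ∈ {−4, ..., 4}. For each x_0, f_y(x_0, y) is a polynomial in y; find its integer roots y ∈ {−4, ..., 4}, then test f_x and f at those candidates.
  x = -4: f_y(-4, y) = -6*y**2 + 6*y - 16; no integer root y with |y| ≤ 4.
  x = -3: f_y(-3, y) = -6*y**2 + 8*y - 11; no integer root y with |y| ≤ 4.
  x = -2: f_y(-2, y) = -6*y**2 + 10*y - 8; no integer root y with |y| ≤ 4.
  x = -1: f_y(-1, y) = -6*y**2 + 12*y - 7; no integer root y with |y| ≤ 4.
  x = 0: f_y(0, y) = -6*y**2 + 14*y - 8; vanishes at y ∈ {1}. (0, 1): f_x = 0, f = 0 — SINGULAR.
  x = 1: f_y(1, y) = -6*y**2 + 16*y - 11; no integer root y with |y| ≤ 4.
  x = 2: f_y(2, y) = -6*y**2 + 18*y - 16; no integer root y with |y| ≤ 4.
  x = 3: f_y(3, y) = -6*y**2 + 20*y - 23; no integer root y with |y| ≤ 4.
  x = 4: f_y(4, y) = -6*y**2 + 22*y - 32; no integer root y with |y| ≤ 4.
Only singular point on the grid: (0, 1).
Classify: substitute x = 0 + u, y = 1 + v and expand: f = -2*u**3 - u**2*v + u*v**2 - 2*v**3 + v**2.
No constant or linear terms (consistent with a singular point). Quadratic part: v**2. Cubic part: -2*u**3 - u**2*v + u*v**2 - 2*v**3.
The quadratic part v**2 is a perfect square, so there is a single (double) tangent line v = 0, i.e. y = 1. Restricting the cubic part to that line (v = 0) leaves -2*u**3 ≠ 0, so f is not divisible by v and the branch is v² ≈ 2*u**3 to lowest order — this is a cusp.
Classification: cusp.


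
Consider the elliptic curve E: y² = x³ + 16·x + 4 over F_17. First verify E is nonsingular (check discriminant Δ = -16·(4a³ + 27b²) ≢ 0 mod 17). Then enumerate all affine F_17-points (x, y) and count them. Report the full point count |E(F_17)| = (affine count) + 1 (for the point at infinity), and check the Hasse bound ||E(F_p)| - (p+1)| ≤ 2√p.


Affine points = {(0, 2), (0, 15), (1, 2), (1, 15), (4, 8), (4, 9), (7, 0), (8, 7), (8, 10), (10, 5), (10, 12), (11, 7), (11, 10), (15, 7), (15, 10), (16, 2), (16, 15)}; affine count = 17; |E(F_17)| = 18.

Discriminant check: Δ ∝ 4a³ + 27b² = 4·16³ + 27·4² = 4·4096 + 27·16 ≡ 3 (mod 17). Nonzero ⇒ E is nonsingular.
For each x ∈ F_17, compute rhs = x³ + 16·x + 4 mod 17, then count y ∈ F_17 with y² ≡ rhs.
  x = 0: rhs = 4, matching y values: 2, 15 (2 points).
  x = 1: rhs = 4, matching y values: 2, 15 (2 points).
  x = 2: rhs = 10, matching y values: none (0 points).
  x = 3: rhs = 11, matching y values: none (0 points).
  x = 4: rhs = 13, matching y values: 8, 9 (2 points).
  x = 5: rhs = 5, matching y values: none (0 points).
  x = 6: rhs = 10, matching y values: none (0 points).
  x = 7: rhs = 0, matching y values: 0 (1 points).
  x = 8: rhs = 15, matching y values: 7, 10 (2 points).
  x = 9: rhs = 10, matching y values: none (0 points).
  x = 10: rhs = 8, matching y values: 5, 12 (2 points).
  x = 11: rhs = 15, matching y values: 7, 10 (2 points).
  x = 12: rhs = 3, matching y values: none (0 points).
  x = 13: rhs = 12, matching y values: none (0 points).
  x = 14: rhs = 14, matching y values: none (0 points).
  x = 15: rhs = 15, matching y values: 7, 10 (2 points).
  x = 16: rhs = 4, matching y values: 2, 15 (2 points).
Total affine count: 17.
Full point count |E(F_17)| = 17 + 1 = 18.
Hasse bound: |18 − (17+1)| = |0| = 0 ≤ 2√17 ≈ 8.2462 ✓.


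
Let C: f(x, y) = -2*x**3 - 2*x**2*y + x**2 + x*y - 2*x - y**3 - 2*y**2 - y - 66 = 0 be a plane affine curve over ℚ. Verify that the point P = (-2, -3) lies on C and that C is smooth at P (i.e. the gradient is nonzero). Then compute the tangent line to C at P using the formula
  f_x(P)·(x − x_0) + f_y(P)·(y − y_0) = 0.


Tangent line at P: -57*x - 26*y - 192 = 0.

Step 1: f(-2, -3) = 0, so P lies on C.
Step 2: partial derivatives
  f_x(x, y) = -6*x**2 - 4*x*y + 2*x + y - 2, f_y(x, y) = -2*x**2 + x - 3*y**2 - 4*y - 1.
  f_x(P) = -57, f_y(P) = -26 (gradient nonzero, so P is smooth).
Step 3: tangent line at P: -57·(x − -2) + -26·(y − -3) = 0.
Expanding: -57*x - 26*y - 192 = 0.


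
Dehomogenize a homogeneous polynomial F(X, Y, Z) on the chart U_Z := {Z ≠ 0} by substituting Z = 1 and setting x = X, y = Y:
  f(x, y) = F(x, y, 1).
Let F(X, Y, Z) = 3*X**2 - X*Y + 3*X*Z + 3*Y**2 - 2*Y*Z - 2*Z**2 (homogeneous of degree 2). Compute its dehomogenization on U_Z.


f(x, y) = 3*x**2 - x*y + 3*x + 3*y**2 - 2*y - 2

On U_Z we set Z = 1. Each monomial c·X^i·Y^j·Z^k in F becomes c·x^i·y^j·1^k = c·x^i·y^j.
Substituting Z = 1: F(X, Y, 1) = 3*x**2 - x*y + 3*x + 3*y**2 - 2*y - 2.
Note: deg(f) ≤ deg(F) = 2; strict inequality happens when F is divisible by Z (lost terms).


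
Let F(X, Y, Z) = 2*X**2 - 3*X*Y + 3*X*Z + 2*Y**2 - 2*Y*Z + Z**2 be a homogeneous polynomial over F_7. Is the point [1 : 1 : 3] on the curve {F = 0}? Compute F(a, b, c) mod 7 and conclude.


F(1,1,3) ≡ 6 (mod 7); P is NOT on the curve.

Evaluate F(1, 1, 3) term-by-term (mod 7).
  2*X**2 ↦ 2·1·1·1 = 2
  -3*X*Y ↦ -3·1·1·1 = -3
  3*X*Z ↦ 3·1·1·3 = 9
  2*Y**2 ↦ 2·1·1·1 = 2
  -2*Y*Z ↦ -2·1·1·3 = -6
  Z**2 ↦ 1·1·1·9 = 9
Sum: F(1, 1, 3) = (2) + (-3) + (9) + (2) + (-6) + (9) = 13.
Reducing mod 7: 13 ≡ 6 (mod 7).
Since F(a, b, c) ≡ 6 ≠ 0 (mod 7), P does NOT lie on the curve.


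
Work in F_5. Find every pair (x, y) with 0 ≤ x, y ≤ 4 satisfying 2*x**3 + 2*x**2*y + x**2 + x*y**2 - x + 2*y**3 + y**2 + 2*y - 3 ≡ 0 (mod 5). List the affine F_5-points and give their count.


Affine F_5-points: {(1, 4), (2, 0), (2, 1)}; count = 3.

For each of the 25 pairs (x, y) ∈ F_5², evaluate f(x, y) mod 5. Record the zeros.
  x = 0: [0↦2, 1↦2, 2↦1, 3↦1, 4↦4]  zeros at y ∈ ∅
  x = 1: [0↦4, 1↦2, 2↦1, 3↦3, 4↦0]  zeros at y ∈ {4}
  x = 2: [0↦0, 1↦0, 2↦3, 3↦1, 4↦1]  zeros at y ∈ {0, 1}
  x = 3: [0↦2, 1↦3, 2↦4, 3↦2, 4↦4]  zeros at y ∈ ∅
  x = 4: [0↦2, 1↦3, 2↦1, 3↦3, 4↦1]  zeros at y ∈ ∅
Collecting zeros: affine points = {(1, 4), (2, 0), (2, 1)}.
Total count |C(F_5)_aff| = 3.


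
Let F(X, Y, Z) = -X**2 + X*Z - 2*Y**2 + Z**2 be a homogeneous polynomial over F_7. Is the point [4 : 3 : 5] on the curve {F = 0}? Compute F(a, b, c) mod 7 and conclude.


F(4,3,5) ≡ 4 (mod 7); P is NOT on the curve.

Evaluate F(4, 3, 5) term-by-term (mod 7).
  -X**2 ↦ -1·16·1·1 = -16
  X*Z ↦ 1·4·1·5 = 20
  -2*Y**2 ↦ -2·1·9·1 = -18
  Z**2 ↦ 1·1·1·25 = 25
Sum: F(4, 3, 5) = (-16) + (20) + (-18) + (25) = 11.
Reducing mod 7: 11 ≡ 4 (mod 7).
Since F(a, b, c) ≡ 4 ≠ 0 (mod 7), P does NOT lie on the curve.


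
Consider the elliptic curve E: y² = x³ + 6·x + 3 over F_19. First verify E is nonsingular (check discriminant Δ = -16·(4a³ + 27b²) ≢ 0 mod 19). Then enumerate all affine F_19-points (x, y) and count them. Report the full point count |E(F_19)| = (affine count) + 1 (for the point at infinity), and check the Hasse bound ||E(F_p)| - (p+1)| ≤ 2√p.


Affine points = {(2, 2), (2, 17), (5, 5), (5, 14), (9, 8), (9, 11), (12, 6), (12, 13), (13, 6), (13, 13), (14, 0)}; affine count = 11; |E(F_19)| = 12.

Discriminant check: Δ ∝ 4a³ + 27b² = 4·6³ + 27·3² = 4·216 + 27·9 ≡ 5 (mod 19). Nonzero ⇒ E is nonsingular.
For each x ∈ F_19, compute rhs = x³ + 6·x + 3 mod 19, then count y ∈ F_19 with y² ≡ rhs.
  x = 0: rhs = 3, matching y values: none (0 points).
  x = 1: rhs = 10, matching y values: none (0 points).
  x = 2: rhs = 4, matching y values: 2, 17 (2 points).
  x = 3: rhs = 10, matching y values: none (0 points).
  x = 4: rhs = 15, matching y values: none (0 points).
  x = 5: rhs = 6, matching y values: 5, 14 (2 points).
  x = 6: rhs = 8, matching y values: none (0 points).
  x = 7: rhs = 8, matching y values: none (0 points).
  x = 8: rhs = 12, matching y values: none (0 points).
  x = 9: rhs = 7, matching y values: 8, 11 (2 points).
  x = 10: rhs = 18, matching y values: none (0 points).
  x = 11: rhs = 13, matching y values: none (0 points).
  x = 12: rhs = 17, matching y values: 6, 13 (2 points).
  x = 13: rhs = 17, matching y values: 6, 13 (2 points).
  x = 14: rhs = 0, matching y values: 0 (1 points).
  x = 15: rhs = 10, matching y values: none (0 points).
  x = 16: rhs = 15, matching y values: none (0 points).
  x = 17: rhs = 2, matching y values: none (0 points).
  x = 18: rhs = 15, matching y values: none (0 points).
Total affine count: 11.
Full point count |E(F_19)| = 11 + 1 = 12.
Hasse bound: |12 − (19+1)| = |-8| = 8 ≤ 2√19 ≈ 8.7178 ✓.


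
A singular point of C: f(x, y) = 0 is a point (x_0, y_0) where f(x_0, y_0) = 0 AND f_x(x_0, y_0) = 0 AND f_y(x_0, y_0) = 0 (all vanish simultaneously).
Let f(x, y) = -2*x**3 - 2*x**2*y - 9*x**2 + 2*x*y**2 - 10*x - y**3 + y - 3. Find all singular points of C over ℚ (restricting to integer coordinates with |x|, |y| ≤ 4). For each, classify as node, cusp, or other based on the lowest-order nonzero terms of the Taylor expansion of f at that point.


Singular points: {(-1, -1)}; classification: node.

Compute partial derivatives:
  f_x = -6*x**2 - 4*x*y - 18*x + 2*y**2 - 10.
  f_y = -2*x**2 + 4*x*y - 3*y**2 + 1.
Scan x_0 ∈ {−4, ..., 4}. For each x_0, f_y(x_0, y) is a polynomial in y; find its integer roots y ∈ {−4, ..., 4}, then test f_x and f at those candidates.
  x = -4: f_y(-4, y) = -3*y**2 - 16*y - 31; no integer root y with |y| ≤ 4.
  x = -3: f_y(-3, y) = -3*y**2 - 12*y - 17; no integer root y with |y| ≤ 4.
  x = -2: f_y(-2, y) = -3*y**2 - 8*y - 7; no integer root y with |y| ≤ 4.
  x = -1: f_y(-1, y) = -3*y**2 - 4*y - 1; vanishes at y ∈ {-1}. (-1, -1): f_x = 0, f = 0 — SINGULAR.
  x = 0: f_y(0, y) = 1 - 3*y**2; no integer root y with |y| ≤ 4.
  x = 1: f_y(1, y) = -3*y**2 + 4*y - 1; vanishes at y ∈ {1}. (1, 1): f_x = -36 ≠ 0.
  x = 2: f_y(2, y) = -3*y**2 + 8*y - 7; no integer root y with |y| ≤ 4.
  x = 3: f_y(3, y) = -3*y**2 + 12*y - 17; no integer root y with |y| ≤ 4.
  x = 4: f_y(4, y) = -3*y**2 + 16*y - 31; no integer root y with |y| ≤ 4.
Only singular point on the grid: (-1, -1).
Classify: substitute x = -1 + u, y = -1 + v and expand: f = -2*u**3 - 2*u**2*v - u**2 + 2*u*v**2 - v**3 + v**2.
No constant or linear terms (consistent with a singular point). Quadratic part: -u**2 + v**2. Cubic part: -2*u**3 - 2*u**2*v + 2*u*v**2 - v**3.
The quadratic part v**2 - u**2 = (v − u)(v + u) splits into two distinct linear factors, so there are two distinct tangent lines y − -1 = ±(x − -1) — this is a node (ordinary double point).
Classification: node.


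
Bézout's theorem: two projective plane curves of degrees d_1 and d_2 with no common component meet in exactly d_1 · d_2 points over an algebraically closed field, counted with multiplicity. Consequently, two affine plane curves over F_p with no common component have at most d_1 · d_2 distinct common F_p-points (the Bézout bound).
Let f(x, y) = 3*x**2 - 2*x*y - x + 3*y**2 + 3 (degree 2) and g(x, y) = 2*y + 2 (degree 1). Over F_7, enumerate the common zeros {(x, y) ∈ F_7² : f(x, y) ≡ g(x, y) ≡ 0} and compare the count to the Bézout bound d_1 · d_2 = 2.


Common zeros: ∅; count = 0; Bézout bound = 2.

deg(f) = 2, deg(g) = 1, so Bézout bound = 2.
Scan x ∈ F_7. For each x, list the y ∈ F_7 with f(x, y) ≡ 0 and those with g(x, y) ≡ 0 (mod 7); the common zeros in that column are the intersection.
  x = 0: f ≡ 0 at y ∈ ∅; g ≡ 0 at y ∈ {6}; common: ∅.
  x = 1: f ≡ 0 at y ∈ {5}; g ≡ 0 at y ∈ {6}; common: ∅.
  x = 2: f ≡ 0 at y ∈ {3}; g ≡ 0 at y ∈ {6}; common: ∅.
  x = 3: f ≡ 0 at y ∈ ∅; g ≡ 0 at y ∈ {6}; common: ∅.
  x = 4: f ≡ 0 at y ∈ {1, 4}; g ≡ 0 at y ∈ {6}; common: ∅.
  x = 5: f ≡ 0 at y ∈ {3, 5}; g ≡ 0 at y ∈ {6}; common: ∅.
  x = 6: f ≡ 0 at y ∈ {0, 4}; g ≡ 0 at y ∈ {6}; common: ∅.
Collecting: common zeros = ∅, so the count is 0.
Comparison with the Bézout bound: 0 ≤ 2 = deg(f)·deg(g), as expected for curves with no common component (the affine F_7-count falls short of the bound because intersections may lie at infinity, over extension fields, or carry multiplicity).


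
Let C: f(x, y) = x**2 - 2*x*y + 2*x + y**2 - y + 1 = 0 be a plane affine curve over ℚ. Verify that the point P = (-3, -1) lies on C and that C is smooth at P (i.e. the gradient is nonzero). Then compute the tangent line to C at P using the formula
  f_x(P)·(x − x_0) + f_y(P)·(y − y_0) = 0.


Tangent line at P: -2*x + 3*y - 3 = 0.

Step 1: f(-3, -1) = 0, so P lies on C.
Step 2: partial derivatives
  f_x(x, y) = 2*x - 2*y + 2, f_y(x, y) = -2*x + 2*y - 1.
  f_x(P) = -2, f_y(P) = 3 (gradient nonzero, so P is smooth).
Step 3: tangent line at P: -2·(x − -3) + 3·(y − -1) = 0.
Expanding: -2*x + 3*y - 3 = 0.
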